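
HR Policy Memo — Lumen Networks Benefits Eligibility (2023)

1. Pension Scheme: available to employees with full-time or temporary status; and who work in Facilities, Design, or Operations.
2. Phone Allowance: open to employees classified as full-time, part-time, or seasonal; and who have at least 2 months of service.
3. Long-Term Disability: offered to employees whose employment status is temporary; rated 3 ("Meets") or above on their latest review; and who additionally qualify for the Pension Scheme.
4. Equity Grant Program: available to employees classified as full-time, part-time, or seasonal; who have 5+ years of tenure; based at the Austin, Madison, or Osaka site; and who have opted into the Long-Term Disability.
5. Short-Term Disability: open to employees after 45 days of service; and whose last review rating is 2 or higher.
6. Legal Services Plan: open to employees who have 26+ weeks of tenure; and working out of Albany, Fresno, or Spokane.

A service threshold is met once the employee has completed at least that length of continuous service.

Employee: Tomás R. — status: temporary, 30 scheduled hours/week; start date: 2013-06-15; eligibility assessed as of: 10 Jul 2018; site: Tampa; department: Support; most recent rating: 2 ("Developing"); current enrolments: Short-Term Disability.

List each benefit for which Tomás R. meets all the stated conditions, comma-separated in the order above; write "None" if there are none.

Service from 2013-06-15 to 10 Jul 2018: 1851 days.
Pension Scheme — status temporary ✓; dept Support ✗ → not eligible.
Phone Allowance — status temporary ✗ (requires full-time, part-time, or seasonal) → not eligible.
Long-Term Disability — status temporary ✓; rating 2 < 3 ✗ → not eligible.
Equity Grant Program — status temporary ✗ (requires full-time, part-time, or seasonal) → not eligible.
Short-Term Disability — service 1851 days ≥ 45 days ✓; rating 2 ≥ 2 ✓ → eligible.
Legal Services Plan — service 1851 days ≥ 26 weeks (≈182 days) ✓; site Tampa ✗ (not Albany, Fresno, or Spokane) → not eligible.

Short-Term Disability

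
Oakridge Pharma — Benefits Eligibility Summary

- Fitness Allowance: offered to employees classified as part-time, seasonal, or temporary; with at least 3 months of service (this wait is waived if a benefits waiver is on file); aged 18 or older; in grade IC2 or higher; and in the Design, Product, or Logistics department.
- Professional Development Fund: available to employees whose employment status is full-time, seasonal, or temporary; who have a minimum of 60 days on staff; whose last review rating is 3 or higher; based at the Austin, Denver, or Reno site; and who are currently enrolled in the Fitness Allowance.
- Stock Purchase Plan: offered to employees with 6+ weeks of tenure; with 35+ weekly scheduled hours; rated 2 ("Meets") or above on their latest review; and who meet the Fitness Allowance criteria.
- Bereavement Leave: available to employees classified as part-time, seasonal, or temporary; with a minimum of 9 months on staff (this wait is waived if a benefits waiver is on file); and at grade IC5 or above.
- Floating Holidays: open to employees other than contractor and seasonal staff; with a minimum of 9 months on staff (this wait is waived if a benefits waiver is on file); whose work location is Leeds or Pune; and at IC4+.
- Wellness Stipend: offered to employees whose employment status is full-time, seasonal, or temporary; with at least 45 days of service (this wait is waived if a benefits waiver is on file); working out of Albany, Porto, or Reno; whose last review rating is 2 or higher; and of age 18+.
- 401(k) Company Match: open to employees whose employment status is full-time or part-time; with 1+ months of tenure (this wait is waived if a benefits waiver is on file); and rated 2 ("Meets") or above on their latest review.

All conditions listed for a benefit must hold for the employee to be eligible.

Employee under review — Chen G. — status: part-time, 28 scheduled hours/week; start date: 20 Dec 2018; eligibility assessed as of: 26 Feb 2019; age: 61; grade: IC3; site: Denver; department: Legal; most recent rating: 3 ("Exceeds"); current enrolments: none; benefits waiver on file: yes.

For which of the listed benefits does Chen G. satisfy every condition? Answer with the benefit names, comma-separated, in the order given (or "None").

Service from 20 Dec 2018 to 26 Feb 2019: 68 days.
Fitness Allowance — status part-time ✓; benefits waiver on file ✓; age 61 ≥ 18 ✓; grade IC3 ≥ IC2 ✓; dept Legal ✗ → not eligible.
Professional Development Fund — status part-time ✗ (requires full-time, seasonal, or temporary) → not eligible.
Stock Purchase Plan — service 68 days ≥ 6 weeks (≈42 days) ✓; 28 hrs/wk < 35 ✗ → not eligible.
Bereavement Leave — status part-time ✓; benefits waiver on file ✓; grade IC3 < IC5 ✗ → not eligible.
Floating Holidays — status part-time ✓ (not excluded); benefits waiver on file ✓; site Denver ✗ (not Leeds or Pune) → not eligible.
Wellness Stipend — status part-time ✗ (requires full-time, seasonal, or temporary) → not eligible.
401(k) Company Match — status part-time ✓; benefits waiver on file ✓; rating 3 ≥ 2 ✓ → eligible.

401(k) Company Match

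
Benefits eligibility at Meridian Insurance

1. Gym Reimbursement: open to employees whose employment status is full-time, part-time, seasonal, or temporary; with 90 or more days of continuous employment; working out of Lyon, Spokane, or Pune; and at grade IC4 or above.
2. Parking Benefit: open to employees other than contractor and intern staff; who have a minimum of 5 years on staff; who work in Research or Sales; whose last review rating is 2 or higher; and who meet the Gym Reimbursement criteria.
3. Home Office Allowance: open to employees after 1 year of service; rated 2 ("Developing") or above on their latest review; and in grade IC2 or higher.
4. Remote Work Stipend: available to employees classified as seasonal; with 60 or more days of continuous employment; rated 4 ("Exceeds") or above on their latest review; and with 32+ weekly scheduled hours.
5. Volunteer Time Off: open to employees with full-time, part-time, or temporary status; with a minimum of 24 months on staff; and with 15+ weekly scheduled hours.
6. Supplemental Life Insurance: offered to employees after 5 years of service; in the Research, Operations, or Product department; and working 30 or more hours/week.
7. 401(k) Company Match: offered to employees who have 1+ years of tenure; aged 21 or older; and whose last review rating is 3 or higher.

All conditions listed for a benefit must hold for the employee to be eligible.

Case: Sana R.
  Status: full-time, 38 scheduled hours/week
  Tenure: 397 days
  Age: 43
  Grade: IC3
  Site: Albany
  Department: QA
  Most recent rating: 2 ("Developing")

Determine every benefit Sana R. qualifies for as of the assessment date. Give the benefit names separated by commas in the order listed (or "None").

Gym Reimbursement — status full-time ✓; service 397 days ≥ 90 days ✓; site Albany ✗ (not Lyon, Spokane, or Pune) → not eligible.
Parking Benefit — status full-time ✓ (not excluded); service 397 days < 5 years (≈1825 days) ✗ → not eligible.
Home Office Allowance — service 397 days ≥ 1 year (≈365 days) ✓; rating 2 ≥ 2 ✓; grade IC3 ≥ IC2 ✓ → eligible.
Remote Work Stipend — status full-time ✗ (requires seasonal) → not eligible.
Volunteer Time Off — status full-time ✓; service 397 days < 24 months (≈720 days) ✗ → not eligible.
Supplemental Life Insurance — service 397 days < 5 years (≈1825 days) ✗ → not eligible.
401(k) Company Match — service 397 days ≥ 1 year (≈365 days) ✓; age 43 ≥ 21 ✓; rating 2 < 3 ✗ → not eligible.

Home Office Allowance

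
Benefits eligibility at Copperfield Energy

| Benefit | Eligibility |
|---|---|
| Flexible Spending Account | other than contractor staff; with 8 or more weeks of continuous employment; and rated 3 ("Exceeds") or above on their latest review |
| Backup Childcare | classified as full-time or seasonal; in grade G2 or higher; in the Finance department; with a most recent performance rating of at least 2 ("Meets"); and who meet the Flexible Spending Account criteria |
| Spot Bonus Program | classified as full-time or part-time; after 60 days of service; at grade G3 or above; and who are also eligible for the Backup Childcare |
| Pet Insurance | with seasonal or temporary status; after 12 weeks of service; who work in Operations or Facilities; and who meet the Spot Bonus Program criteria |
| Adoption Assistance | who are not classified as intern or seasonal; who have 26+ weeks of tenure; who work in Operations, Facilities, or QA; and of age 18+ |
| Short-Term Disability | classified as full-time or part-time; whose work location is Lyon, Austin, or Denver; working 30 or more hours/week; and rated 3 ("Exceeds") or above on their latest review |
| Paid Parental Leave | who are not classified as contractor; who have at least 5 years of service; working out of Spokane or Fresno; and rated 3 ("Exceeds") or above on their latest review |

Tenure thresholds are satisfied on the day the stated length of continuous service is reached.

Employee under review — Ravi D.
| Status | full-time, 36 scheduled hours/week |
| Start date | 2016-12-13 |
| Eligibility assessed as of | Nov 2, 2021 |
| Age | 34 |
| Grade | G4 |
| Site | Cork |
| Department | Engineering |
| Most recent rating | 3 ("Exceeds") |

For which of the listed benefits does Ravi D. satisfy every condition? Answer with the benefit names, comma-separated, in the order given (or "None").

Flexible Spending Account

Service from 2016-12-13 to Nov 2, 2021: 1785 days.
Flexible Spending Account — status full-time ✓ (not excluded); service 1785 days ≥ 8 weeks (≈56 days) ✓; rating 3 ≥ 3 ✓ → eligible.
Backup Childcare — status full-time ✓; grade G4 ≥ G2 ✓; dept Engineering ✗ → not eligible.
Spot Bonus Program — status full-time ✓; service 1785 days ≥ 60 days ✓; grade G4 ≥ G3 ✓; not eligible for Backup Childcare ✗ → not eligible.
Pet Insurance — status full-time ✗ (requires seasonal or temporary) → not eligible.
Adoption Assistance — status full-time ✓ (not excluded); service 1785 days ≥ 26 weeks (≈182 days) ✓; dept Engineering ✗ → not eligible.
Short-Term Disability — status full-time ✓; site Cork ✗ (not Lyon, Austin, or Denver) → not eligible.
Paid Parental Leave — status full-time ✓ (not excluded); service 1785 days < 5 years (≈1825 days) ✗ → not eligible.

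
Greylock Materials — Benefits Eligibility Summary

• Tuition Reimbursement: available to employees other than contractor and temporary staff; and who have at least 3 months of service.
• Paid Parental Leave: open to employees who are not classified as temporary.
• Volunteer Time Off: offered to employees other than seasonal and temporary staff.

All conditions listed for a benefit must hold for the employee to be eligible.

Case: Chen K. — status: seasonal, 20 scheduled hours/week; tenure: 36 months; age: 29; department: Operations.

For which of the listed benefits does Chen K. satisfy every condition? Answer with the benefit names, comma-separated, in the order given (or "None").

Tuition Reimbursement, Paid Parental Leave

Tuition Reimbursement — status seasonal ✓ (not excluded); service 36 months ≥ 3 months ✓ → eligible.
Paid Parental Leave — status seasonal ✓ (not excluded) → eligible.
Volunteer Time Off — status seasonal ✗ (excluded) → not eligible.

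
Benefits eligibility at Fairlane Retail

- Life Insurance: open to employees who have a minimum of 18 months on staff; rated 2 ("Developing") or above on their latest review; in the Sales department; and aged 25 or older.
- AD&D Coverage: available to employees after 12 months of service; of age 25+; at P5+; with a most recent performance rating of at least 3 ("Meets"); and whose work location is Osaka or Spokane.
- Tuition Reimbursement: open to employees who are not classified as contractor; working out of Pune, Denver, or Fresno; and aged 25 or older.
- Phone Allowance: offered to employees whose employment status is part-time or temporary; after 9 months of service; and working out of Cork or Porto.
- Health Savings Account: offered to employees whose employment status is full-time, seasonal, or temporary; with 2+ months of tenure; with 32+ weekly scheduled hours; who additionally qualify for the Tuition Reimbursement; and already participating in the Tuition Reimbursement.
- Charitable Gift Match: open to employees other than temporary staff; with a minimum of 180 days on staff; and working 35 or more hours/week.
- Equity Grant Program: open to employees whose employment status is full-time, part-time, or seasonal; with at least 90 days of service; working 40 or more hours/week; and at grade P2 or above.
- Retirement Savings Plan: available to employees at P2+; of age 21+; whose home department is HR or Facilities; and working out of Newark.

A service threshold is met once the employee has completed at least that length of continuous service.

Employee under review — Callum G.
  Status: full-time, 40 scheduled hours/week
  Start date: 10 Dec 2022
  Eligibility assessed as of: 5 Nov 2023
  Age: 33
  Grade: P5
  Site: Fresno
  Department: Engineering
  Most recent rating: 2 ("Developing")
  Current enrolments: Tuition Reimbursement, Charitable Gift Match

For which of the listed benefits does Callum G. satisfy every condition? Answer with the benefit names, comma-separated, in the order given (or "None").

Service from 10 Dec 2022 to 5 Nov 2023: 330 days.
Life Insurance — service 330 days < 18 months (≈540 days) ✗ → not eligible.
AD&D Coverage — service 330 days < 12 months (≈360 days) ✗ → not eligible.
Tuition Reimbursement — status full-time ✓ (not excluded); site Fresno ✓; age 33 ≥ 25 ✓ → eligible.
Phone Allowance — status full-time ✗ (requires part-time or temporary) → not eligible.
Health Savings Account — status full-time ✓; service 330 days ≥ 2 months (≈60 days) ✓; 40 hrs/wk ≥ 32 ✓; eligible for Tuition Reimbursement ✓; enrolled in Tuition Reimbursement ✓ → eligible.
Charitable Gift Match — status full-time ✓ (not excluded); service 330 days ≥ 180 days ✓; 40 hrs/wk ≥ 35 ✓ → eligible.
Equity Grant Program — status full-time ✓; service 330 days ≥ 90 days ✓; 40 hrs/wk ≥ 40 ✓; grade P5 ≥ P2 ✓ → eligible.
Retirement Savings Plan — grade P5 ≥ P2 ✓; age 33 ≥ 21 ✓; dept Engineering ✗ → not eligible.

Tuition Reimbursement, Health Savings Account, Charitable Gift Match, Equity Grant Program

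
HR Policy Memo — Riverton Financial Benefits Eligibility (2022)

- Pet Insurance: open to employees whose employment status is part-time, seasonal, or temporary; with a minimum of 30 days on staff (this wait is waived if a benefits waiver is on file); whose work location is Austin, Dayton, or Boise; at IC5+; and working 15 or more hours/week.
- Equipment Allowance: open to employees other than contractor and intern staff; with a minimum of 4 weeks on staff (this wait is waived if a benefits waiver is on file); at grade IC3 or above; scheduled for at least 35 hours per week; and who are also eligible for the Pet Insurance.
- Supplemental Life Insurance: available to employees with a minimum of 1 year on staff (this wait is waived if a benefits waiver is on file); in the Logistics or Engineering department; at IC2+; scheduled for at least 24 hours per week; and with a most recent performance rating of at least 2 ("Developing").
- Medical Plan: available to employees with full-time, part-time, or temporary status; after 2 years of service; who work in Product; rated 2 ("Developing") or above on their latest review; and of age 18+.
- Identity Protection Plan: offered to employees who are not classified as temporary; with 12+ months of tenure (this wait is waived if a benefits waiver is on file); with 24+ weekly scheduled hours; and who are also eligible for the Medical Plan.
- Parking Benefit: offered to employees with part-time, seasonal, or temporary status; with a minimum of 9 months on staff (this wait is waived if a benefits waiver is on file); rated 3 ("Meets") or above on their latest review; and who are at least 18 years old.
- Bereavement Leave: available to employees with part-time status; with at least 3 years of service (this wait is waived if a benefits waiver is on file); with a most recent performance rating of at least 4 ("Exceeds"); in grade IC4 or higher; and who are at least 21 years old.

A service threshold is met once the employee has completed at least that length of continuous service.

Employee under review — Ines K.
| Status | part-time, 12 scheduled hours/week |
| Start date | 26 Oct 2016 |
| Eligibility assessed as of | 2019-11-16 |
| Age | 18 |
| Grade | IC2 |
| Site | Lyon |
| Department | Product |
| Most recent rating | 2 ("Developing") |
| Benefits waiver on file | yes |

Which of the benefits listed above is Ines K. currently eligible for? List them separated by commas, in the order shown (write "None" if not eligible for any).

Medical Plan

Service from 26 Oct 2016 to 2019-11-16: 1116 days.
Pet Insurance — status part-time ✓; benefits waiver on file ✓; site Lyon ✗ (not Austin, Dayton, or Boise) → not eligible.
Equipment Allowance — status part-time ✓ (not excluded); benefits waiver on file ✓; grade IC2 < IC3 ✗ → not eligible.
Supplemental Life Insurance — benefits waiver on file ✓; dept Product ✗ → not eligible.
Medical Plan — status part-time ✓; service 1116 days ≥ 2 years (≈730 days) ✓; dept Product ✓; rating 2 ≥ 2 ✓; age 18 ≥ 18 ✓ → eligible.
Identity Protection Plan — status part-time ✓ (not excluded); benefits waiver on file ✓; 12 hrs/wk < 24 ✗ → not eligible.
Parking Benefit — status part-time ✓; benefits waiver on file ✓; rating 2 < 3 ✗ → not eligible.
Bereavement Leave — status part-time ✓; benefits waiver on file ✓; rating 2 < 4 ✗ → not eligible.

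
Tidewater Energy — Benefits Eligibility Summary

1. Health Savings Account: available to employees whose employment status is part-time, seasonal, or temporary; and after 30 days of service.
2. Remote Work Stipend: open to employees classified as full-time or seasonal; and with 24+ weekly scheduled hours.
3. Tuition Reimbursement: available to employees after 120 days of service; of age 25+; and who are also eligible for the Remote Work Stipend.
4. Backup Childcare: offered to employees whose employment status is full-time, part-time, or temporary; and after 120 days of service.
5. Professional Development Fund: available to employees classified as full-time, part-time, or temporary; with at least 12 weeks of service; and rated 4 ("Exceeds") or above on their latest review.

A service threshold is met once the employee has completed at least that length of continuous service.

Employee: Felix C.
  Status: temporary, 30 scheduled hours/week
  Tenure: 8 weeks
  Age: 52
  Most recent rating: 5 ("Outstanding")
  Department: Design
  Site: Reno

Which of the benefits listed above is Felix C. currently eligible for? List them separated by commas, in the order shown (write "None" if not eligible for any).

Health Savings Account — status temporary ✓; service 8 weeks ≥ 30 days ✓ → eligible.
Remote Work Stipend — status temporary ✗ (requires full-time or seasonal) → not eligible.
Tuition Reimbursement — service 8 weeks < 120 days ✗ → not eligible.
Backup Childcare — status temporary ✓; service 8 weeks < 120 days ✗ → not eligible.
Professional Development Fund — status temporary ✓; service 8 weeks < 12 weeks ✗ → not eligible.

Health Savings Account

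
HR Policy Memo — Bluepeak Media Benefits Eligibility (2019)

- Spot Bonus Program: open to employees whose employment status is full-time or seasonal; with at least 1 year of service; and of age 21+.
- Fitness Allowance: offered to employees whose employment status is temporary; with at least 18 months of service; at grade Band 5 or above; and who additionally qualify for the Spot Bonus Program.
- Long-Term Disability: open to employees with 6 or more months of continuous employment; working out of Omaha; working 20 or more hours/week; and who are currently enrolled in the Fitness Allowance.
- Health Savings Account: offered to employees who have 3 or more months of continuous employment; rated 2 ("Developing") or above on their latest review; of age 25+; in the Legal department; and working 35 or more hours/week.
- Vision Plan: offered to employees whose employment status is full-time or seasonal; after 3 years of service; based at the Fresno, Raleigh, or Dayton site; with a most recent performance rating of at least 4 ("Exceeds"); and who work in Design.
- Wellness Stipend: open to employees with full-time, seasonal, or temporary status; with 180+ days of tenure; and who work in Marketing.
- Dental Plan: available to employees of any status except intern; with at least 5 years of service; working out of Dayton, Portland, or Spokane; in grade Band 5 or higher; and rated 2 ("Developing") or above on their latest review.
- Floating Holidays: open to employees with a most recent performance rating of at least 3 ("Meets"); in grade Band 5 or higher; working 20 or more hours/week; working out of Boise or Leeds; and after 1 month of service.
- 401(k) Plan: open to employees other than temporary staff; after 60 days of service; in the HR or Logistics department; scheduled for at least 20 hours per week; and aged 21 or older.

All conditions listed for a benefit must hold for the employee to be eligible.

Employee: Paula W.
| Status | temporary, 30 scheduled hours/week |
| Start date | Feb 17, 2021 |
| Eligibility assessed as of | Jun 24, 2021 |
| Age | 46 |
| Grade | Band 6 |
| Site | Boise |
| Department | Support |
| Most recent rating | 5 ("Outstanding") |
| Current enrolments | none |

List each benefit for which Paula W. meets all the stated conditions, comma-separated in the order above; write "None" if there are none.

Floating Holidays

Service from Feb 17, 2021 to Jun 24, 2021: 127 days.
Spot Bonus Program — status temporary ✗ (requires full-time or seasonal) → not eligible.
Fitness Allowance — status temporary ✓; service 127 days < 18 months (≈540 days) ✗ → not eligible.
Long-Term Disability — service 127 days < 6 months (≈180 days) ✗ → not eligible.
Health Savings Account — service 127 days ≥ 3 months (≈90 days) ✓; rating 5 ≥ 2 ✓; age 46 ≥ 25 ✓; dept Support ✗ → not eligible.
Vision Plan — status temporary ✗ (requires full-time or seasonal) → not eligible.
Wellness Stipend — status temporary ✓; service 127 days < 180 days ✗ → not eligible.
Dental Plan — status temporary ✓ (not excluded); service 127 days < 5 years (≈1825 days) ✗ → not eligible.
Floating Holidays — rating 5 ≥ 3 ✓; grade Band 6 ≥ Band 5 ✓; 30 hrs/wk ≥ 20 ✓; site Boise ✓; service 127 days ≥ 1 month (≈30 days) ✓ → eligible.
401(k) Plan — status temporary ✗ (excluded) → not eligible.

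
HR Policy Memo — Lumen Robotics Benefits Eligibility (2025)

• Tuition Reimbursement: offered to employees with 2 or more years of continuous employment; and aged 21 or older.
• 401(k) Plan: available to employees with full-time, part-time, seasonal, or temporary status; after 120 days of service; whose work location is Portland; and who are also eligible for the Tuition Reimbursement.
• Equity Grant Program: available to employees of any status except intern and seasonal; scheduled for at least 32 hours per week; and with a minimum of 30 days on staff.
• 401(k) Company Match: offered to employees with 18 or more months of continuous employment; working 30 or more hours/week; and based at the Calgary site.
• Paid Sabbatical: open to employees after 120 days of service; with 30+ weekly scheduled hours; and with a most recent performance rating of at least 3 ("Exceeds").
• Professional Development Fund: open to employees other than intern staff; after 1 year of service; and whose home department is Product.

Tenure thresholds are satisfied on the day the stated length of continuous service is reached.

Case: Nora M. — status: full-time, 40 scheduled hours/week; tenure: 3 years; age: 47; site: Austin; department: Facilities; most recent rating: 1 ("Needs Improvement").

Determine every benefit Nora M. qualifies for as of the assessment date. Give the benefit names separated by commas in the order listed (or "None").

Tuition Reimbursement, Equity Grant Program

Tuition Reimbursement — service 3 years ≥ 2 years ✓; age 47 ≥ 21 ✓ → eligible.
401(k) Plan — status full-time ✓; service 3 years ≥ 120 days ✓; site Austin ✗ (not Portland) → not eligible.
Equity Grant Program — status full-time ✓ (not excluded); 40 hrs/wk ≥ 32 ✓; service 3 years ≥ 30 days ✓ → eligible.
401(k) Company Match — service 3 years ≥ 18 months (≈540 days) ✓; 40 hrs/wk ≥ 30 ✓; site Austin ✗ (not Calgary) → not eligible.
Paid Sabbatical — service 3 years ≥ 120 days ✓; 40 hrs/wk ≥ 30 ✓; rating 1 < 3 ✗ → not eligible.
Professional Development Fund — status full-time ✓ (not excluded); service 3 years ≥ 1 year ✓; dept Facilities ✗ → not eligible.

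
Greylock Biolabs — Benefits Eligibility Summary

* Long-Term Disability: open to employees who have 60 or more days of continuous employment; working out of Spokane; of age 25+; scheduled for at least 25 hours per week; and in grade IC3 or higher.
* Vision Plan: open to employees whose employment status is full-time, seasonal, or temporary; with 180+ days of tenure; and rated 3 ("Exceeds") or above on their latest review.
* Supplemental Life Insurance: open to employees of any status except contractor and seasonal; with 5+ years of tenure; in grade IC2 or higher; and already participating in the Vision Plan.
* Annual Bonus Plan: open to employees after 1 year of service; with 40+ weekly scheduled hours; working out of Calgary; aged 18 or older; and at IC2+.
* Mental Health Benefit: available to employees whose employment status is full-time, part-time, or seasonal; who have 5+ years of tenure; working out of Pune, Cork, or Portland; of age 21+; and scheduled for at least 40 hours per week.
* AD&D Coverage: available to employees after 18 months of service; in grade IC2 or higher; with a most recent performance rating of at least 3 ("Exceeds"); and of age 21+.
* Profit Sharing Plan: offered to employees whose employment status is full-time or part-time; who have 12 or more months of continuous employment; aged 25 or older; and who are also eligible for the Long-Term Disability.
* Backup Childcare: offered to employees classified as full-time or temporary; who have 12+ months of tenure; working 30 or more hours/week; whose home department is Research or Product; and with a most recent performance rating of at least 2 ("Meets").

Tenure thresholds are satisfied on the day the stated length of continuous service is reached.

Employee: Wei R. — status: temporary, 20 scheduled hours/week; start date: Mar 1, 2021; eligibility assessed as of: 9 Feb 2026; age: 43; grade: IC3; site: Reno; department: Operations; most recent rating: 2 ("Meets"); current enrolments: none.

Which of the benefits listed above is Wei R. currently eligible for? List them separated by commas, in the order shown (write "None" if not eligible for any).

Service from Mar 1, 2021 to 9 Feb 2026: 1806 days.
Long-Term Disability — service 1806 days ≥ 60 days ✓; site Reno ✗ (not Spokane) → not eligible.
Vision Plan — status temporary ✓; service 1806 days ≥ 180 days ✓; rating 2 < 3 ✗ → not eligible.
Supplemental Life Insurance — status temporary ✓ (not excluded); service 1806 days < 5 years (≈1825 days) ✗ → not eligible.
Annual Bonus Plan — service 1806 days ≥ 1 year (≈365 days) ✓; 20 hrs/wk < 40 ✗ → not eligible.
Mental Health Benefit — status temporary ✗ (requires full-time, part-time, or seasonal) → not eligible.
AD&D Coverage — service 1806 days ≥ 18 months (≈540 days) ✓; grade IC3 ≥ IC2 ✓; rating 2 < 3 ✗ → not eligible.
Profit Sharing Plan — status temporary ✗ (requires full-time or part-time) → not eligible.
Backup Childcare — status temporary ✓; service 1806 days ≥ 12 months (≈360 days) ✓; 20 hrs/wk < 30 ✗ → not eligible.

None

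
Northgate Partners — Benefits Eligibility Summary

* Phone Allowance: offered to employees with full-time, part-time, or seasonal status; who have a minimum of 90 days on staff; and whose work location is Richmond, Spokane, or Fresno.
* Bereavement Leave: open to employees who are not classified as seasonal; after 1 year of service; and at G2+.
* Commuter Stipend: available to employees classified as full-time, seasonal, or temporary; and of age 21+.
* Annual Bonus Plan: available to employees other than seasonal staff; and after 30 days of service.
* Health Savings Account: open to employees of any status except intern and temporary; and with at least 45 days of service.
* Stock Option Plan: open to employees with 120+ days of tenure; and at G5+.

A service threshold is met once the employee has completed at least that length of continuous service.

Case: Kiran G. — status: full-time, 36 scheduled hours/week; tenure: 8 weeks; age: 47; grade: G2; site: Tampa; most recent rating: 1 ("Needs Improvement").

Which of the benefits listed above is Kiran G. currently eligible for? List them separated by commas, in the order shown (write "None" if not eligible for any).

Phone Allowance — status full-time ✓; service 8 weeks < 90 days ✗ → not eligible.
Bereavement Leave — status full-time ✓ (not excluded); service 8 weeks < 1 year (≈365 days) ✗ → not eligible.
Commuter Stipend — status full-time ✓; age 47 ≥ 21 ✓ → eligible.
Annual Bonus Plan — status full-time ✓ (not excluded); service 8 weeks ≥ 30 days ✓ → eligible.
Health Savings Account — status full-time ✓ (not excluded); service 8 weeks ≥ 45 days ✓ → eligible.
Stock Option Plan — service 8 weeks < 120 days ✗ → not eligible.

Commuter Stipend, Annual Bonus Plan, Health Savings Account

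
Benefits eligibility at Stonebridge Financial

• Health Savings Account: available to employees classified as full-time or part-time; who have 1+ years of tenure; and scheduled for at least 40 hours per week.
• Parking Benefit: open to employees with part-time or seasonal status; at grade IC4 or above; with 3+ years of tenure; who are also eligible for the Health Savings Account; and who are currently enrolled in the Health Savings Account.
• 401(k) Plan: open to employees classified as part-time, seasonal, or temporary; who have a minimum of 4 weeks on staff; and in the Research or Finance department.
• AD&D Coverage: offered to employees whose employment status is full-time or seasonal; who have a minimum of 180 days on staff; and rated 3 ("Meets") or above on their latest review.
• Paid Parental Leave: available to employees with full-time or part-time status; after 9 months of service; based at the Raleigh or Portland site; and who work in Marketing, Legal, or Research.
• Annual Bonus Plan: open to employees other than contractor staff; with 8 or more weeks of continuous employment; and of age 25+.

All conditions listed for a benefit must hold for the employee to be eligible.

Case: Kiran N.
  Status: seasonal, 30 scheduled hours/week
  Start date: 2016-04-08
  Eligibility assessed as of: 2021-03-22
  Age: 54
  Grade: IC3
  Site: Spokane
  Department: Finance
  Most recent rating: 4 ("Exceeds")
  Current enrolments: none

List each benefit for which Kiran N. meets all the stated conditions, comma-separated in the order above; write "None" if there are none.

401(k) Plan, AD&D Coverage, Annual Bonus Plan

Service from 2016-04-08 to 2021-03-22: 1809 days.
Health Savings Account — status seasonal ✗ (requires full-time or part-time) → not eligible.
Parking Benefit — status seasonal ✓; grade IC3 < IC4 ✗ → not eligible.
401(k) Plan — status seasonal ✓; service 1809 days ≥ 4 weeks (≈28 days) ✓; dept Finance ✓ → eligible.
AD&D Coverage — status seasonal ✓; service 1809 days ≥ 180 days ✓; rating 4 ≥ 3 ✓ → eligible.
Paid Parental Leave — status seasonal ✗ (requires full-time or part-time) → not eligible.
Annual Bonus Plan — status seasonal ✓ (not excluded); service 1809 days ≥ 8 weeks (≈56 days) ✓; age 54 ≥ 25 ✓ → eligible.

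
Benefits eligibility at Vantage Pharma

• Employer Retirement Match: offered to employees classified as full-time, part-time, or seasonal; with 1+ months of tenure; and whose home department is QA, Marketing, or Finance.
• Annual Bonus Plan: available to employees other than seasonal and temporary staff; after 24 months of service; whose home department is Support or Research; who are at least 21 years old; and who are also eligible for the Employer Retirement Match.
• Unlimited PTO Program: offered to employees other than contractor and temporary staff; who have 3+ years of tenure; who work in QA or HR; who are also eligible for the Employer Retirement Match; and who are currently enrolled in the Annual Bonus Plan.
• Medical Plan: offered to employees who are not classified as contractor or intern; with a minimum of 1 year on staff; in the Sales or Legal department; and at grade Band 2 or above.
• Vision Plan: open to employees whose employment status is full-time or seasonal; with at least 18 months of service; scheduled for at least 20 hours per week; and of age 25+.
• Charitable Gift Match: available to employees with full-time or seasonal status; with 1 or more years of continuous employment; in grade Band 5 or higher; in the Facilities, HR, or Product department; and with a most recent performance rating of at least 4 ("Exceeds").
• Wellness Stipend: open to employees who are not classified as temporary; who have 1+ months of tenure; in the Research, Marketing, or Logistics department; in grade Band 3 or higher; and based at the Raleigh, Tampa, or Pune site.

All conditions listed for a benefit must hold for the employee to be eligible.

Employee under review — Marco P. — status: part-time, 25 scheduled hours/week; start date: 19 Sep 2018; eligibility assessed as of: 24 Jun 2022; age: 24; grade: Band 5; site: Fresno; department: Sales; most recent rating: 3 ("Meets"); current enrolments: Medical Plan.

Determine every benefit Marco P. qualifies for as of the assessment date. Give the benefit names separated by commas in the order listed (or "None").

Service from 19 Sep 2018 to 24 Jun 2022: 1374 days.
Employer Retirement Match — status part-time ✓; service 1374 days ≥ 1 month (≈30 days) ✓; dept Sales ✗ → not eligible.
Annual Bonus Plan — status part-time ✓ (not excluded); service 1374 days ≥ 24 months (≈720 days) ✓; dept Sales ✗ → not eligible.
Unlimited PTO Program — status part-time ✓ (not excluded); service 1374 days ≥ 3 years (≈1095 days) ✓; dept Sales ✗ → not eligible.
Medical Plan — status part-time ✓ (not excluded); service 1374 days ≥ 1 year (≈365 days) ✓; dept Sales ✓; grade Band 5 ≥ Band 2 ✓ → eligible.
Vision Plan — status part-time ✗ (requires full-time or seasonal) → not eligible.
Charitable Gift Match — status part-time ✗ (requires full-time or seasonal) → not eligible.
Wellness Stipend — status part-time ✓ (not excluded); service 1374 days ≥ 1 month (≈30 days) ✓; dept Sales ✗ → not eligible.

Medical Plan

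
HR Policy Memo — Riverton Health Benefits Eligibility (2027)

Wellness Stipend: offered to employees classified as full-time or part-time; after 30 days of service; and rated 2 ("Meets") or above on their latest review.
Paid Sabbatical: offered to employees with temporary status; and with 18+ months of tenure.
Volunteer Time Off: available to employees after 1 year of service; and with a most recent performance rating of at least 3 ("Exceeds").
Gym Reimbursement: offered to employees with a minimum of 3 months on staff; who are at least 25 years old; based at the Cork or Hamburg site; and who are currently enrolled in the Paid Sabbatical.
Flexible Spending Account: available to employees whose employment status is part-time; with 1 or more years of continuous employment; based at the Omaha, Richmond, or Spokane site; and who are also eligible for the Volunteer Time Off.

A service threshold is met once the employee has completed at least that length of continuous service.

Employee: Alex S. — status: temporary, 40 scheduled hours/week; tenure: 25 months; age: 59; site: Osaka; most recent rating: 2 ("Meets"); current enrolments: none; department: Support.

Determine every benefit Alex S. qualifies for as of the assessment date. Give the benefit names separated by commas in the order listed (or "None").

Paid Sabbatical

Wellness Stipend — status temporary ✗ (requires full-time or part-time) → not eligible.
Paid Sabbatical — status temporary ✓; service 25 months ≥ 18 months ✓ → eligible.
Volunteer Time Off — service 25 months ≥ 1 year (≈365 days) ✓; rating 2 < 3 ✗ → not eligible.
Gym Reimbursement — service 25 months ≥ 3 months ✓; age 59 ≥ 25 ✓; site Osaka ✗ (not Cork or Hamburg) → not eligible.
Flexible Spending Account — status temporary ✗ (requires part-time) → not eligible.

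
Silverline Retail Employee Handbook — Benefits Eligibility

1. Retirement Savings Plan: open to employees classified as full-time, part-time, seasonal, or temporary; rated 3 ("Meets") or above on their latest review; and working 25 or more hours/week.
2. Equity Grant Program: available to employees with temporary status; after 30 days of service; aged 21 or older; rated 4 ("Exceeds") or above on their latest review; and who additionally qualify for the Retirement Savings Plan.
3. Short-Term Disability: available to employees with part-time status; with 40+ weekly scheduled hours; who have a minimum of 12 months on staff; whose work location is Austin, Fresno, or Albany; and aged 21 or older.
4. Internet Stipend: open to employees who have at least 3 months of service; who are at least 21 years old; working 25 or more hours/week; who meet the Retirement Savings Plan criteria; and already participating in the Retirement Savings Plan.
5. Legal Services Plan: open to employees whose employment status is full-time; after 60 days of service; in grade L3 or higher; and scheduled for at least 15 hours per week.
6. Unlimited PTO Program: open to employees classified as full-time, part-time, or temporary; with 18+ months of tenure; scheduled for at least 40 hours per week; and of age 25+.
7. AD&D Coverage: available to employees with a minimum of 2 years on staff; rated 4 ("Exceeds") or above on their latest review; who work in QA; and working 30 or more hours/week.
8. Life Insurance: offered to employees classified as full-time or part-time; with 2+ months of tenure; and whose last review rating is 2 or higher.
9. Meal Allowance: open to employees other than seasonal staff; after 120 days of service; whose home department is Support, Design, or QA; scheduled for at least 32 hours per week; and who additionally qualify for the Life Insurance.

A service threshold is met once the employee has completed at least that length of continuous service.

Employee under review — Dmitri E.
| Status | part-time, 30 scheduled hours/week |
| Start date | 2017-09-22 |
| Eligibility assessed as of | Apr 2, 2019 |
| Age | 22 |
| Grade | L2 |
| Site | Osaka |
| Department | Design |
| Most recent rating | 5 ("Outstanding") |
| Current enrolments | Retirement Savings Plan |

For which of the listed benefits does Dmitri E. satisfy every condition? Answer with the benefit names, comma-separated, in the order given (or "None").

Retirement Savings Plan, Internet Stipend, Life Insurance

Service from 2017-09-22 to Apr 2, 2019: 557 days.
Retirement Savings Plan — status part-time ✓; rating 5 ≥ 3 ✓; 30 hrs/wk ≥ 25 ✓ → eligible.
Equity Grant Program — status part-time ✗ (requires temporary) → not eligible.
Short-Term Disability — status part-time ✓; 30 hrs/wk < 40 ✗ → not eligible.
Internet Stipend — service 557 days ≥ 3 months (≈90 days) ✓; age 22 ≥ 21 ✓; 30 hrs/wk ≥ 25 ✓; eligible for Retirement Savings Plan ✓; enrolled in Retirement Savings Plan ✓ → eligible.
Legal Services Plan — status part-time ✗ (requires full-time) → not eligible.
Unlimited PTO Program — status part-time ✓; service 557 days ≥ 18 months (≈540 days) ✓; 30 hrs/wk < 40 ✗ → not eligible.
AD&D Coverage — service 557 days < 2 years (≈730 days) ✗ → not eligible.
Life Insurance — status part-time ✓; service 557 days ≥ 2 months (≈60 days) ✓; rating 5 ≥ 2 ✓ → eligible.
Meal Allowance — status part-time ✓ (not excluded); service 557 days ≥ 120 days ✓; dept Design ✓; 30 hrs/wk < 32 ✗ → not eligible.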